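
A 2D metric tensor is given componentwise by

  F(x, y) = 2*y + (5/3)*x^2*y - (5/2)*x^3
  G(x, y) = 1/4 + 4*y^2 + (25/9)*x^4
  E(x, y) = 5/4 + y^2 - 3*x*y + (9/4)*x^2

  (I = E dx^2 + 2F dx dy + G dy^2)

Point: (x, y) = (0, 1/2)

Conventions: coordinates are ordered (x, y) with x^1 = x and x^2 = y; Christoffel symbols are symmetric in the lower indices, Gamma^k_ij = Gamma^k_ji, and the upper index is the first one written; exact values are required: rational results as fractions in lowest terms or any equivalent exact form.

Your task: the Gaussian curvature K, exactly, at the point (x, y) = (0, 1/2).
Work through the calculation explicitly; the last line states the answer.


E = 3/2, F = 1, G = 5/4, EG - F^2 = 7/8 at the point
E_x = -3/2, E_y = 1, F_x = 0, F_y = 2, G_x = 0, G_y = 4
E_yy = 2, F_xy = 0, G_xx = 0
Brioschi: K = (det M1 - det M2) / (EG - F^2)^2 with the standard first/second-derivative matrices M1, M2.
M1 = [[-E_yy/2 + F_xy - G_xx/2, E_x/2, F_x - E_y/2], [F_y - G_x/2, E, F], [G_y/2, F, G]] = [[-1, -3/4, -1/2], [2, 3/2, 1], [2, 1, 5/4]]; det M1 = 0
M2 = [[0, E_y/2, G_x/2], [E_y/2, E, F], [G_x/2, F, G]] = [[0, 1/2, 0], [1/2, 3/2, 1], [0, 1, 5/4]]; det M2 = -5/16
det M1 - det M2 = 5/16; K = 5/16 / (7/8)^2 = 20/49

Answer: K = 20/49


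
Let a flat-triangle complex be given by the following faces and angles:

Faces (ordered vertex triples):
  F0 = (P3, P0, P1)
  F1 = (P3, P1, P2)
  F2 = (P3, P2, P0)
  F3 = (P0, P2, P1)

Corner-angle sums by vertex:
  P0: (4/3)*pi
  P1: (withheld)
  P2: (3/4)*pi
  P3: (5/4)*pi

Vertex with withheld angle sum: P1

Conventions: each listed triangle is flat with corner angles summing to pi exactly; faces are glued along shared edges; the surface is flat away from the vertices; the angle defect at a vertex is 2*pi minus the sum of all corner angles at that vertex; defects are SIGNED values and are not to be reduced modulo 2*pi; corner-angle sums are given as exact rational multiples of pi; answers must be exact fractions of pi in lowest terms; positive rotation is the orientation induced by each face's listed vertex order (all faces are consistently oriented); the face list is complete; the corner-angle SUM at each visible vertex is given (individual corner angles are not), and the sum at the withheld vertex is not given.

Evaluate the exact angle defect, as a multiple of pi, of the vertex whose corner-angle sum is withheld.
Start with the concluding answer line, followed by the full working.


Answer: defect(P1) = (4/3)*pi

V = 4, E = 6, F = 4; chi = V - E + F = 2
Gauss-Bonnet: total defect = 2*pi*chi = 4*pi; visible defects sum to (8/3)*pi


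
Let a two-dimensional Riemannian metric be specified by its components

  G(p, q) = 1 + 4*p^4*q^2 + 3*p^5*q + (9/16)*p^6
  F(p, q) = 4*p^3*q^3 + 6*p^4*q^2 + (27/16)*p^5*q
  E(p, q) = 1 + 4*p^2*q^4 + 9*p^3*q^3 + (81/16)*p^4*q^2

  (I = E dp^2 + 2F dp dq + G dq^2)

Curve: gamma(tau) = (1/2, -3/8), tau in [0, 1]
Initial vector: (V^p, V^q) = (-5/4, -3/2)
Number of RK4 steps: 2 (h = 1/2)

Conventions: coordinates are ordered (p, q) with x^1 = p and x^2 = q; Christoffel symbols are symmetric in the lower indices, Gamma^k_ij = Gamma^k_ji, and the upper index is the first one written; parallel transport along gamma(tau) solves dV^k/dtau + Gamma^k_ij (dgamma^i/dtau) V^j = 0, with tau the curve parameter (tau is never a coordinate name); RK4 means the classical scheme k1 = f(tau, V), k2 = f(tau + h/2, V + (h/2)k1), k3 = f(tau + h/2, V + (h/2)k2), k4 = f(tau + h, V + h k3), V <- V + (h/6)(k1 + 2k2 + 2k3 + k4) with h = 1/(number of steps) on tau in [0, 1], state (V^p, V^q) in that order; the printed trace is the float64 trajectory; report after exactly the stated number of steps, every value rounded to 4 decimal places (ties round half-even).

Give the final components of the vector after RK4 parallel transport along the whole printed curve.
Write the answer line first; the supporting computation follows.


Answer: V^p = -1.2500, V^q = -1.5000

gamma'(tau) = (0, 0); f(tau, V)^k = -Gamma^k_ij(gamma(tau)) gamma'^i(tau) V^j; h = 1/2; intermediate values shown to 6 dp
curve data and Christoffel symbols at the stage parameters:
  tau = 0.000000: gamma = (0.500000, -0.375000), gamma' = (0.000000, 0.000000); Gamma_ppp = 0.039015, Gamma_ppq = 0.013005, Gamma_pqq = -0.034680, Gamma_qpp = 0.052020, Gamma_qpq = 0.017340, Gamma_qqq = -0.046240
  tau = 0.250000: gamma = (0.500000, -0.375000), gamma' = (0.000000, 0.000000); Gamma_ppp = 0.039015, Gamma_ppq = 0.013005, Gamma_pqq = -0.034680, Gamma_qpp = 0.052020, Gamma_qpq = 0.017340, Gamma_qqq = -0.046240
  tau = 0.500000: gamma = (0.500000, -0.375000), gamma' = (0.000000, 0.000000); Gamma_ppp = 0.039015, Gamma_ppq = 0.013005, Gamma_pqq = -0.034680, Gamma_qpp = 0.052020, Gamma_qpq = 0.017340, Gamma_qqq = -0.046240
  tau = 0.750000: gamma = (0.500000, -0.375000), gamma' = (0.000000, 0.000000); Gamma_ppp = 0.039015, Gamma_ppq = 0.013005, Gamma_pqq = -0.034680, Gamma_qpp = 0.052020, Gamma_qpq = 0.017340, Gamma_qqq = -0.046240
  tau = 1.000000: gamma = (0.500000, -0.375000), gamma' = (0.000000, 0.000000); Gamma_ppp = 0.039015, Gamma_ppq = 0.013005, Gamma_pqq = -0.034680, Gamma_qpp = 0.052020, Gamma_qpq = 0.017340, Gamma_qqq = -0.046240
step 0: V^p = -1.2500, V^q = -1.5000
step 1: k1 = (0.000000, 0.000000), k2 = (0.000000, 0.000000), k3 = (0.000000, 0.000000), k4 = (0.000000, 0.000000); V <- V + (h/6)(k1 + 2k2 + 2k3 + k4): V^p = -1.2500, V^q = -1.5000
step 2: k1 = (0.000000, 0.000000), k2 = (0.000000, 0.000000), k3 = (0.000000, 0.000000), k4 = (0.000000, 0.000000); V <- V + (h/6)(k1 + 2k2 + 2k3 + k4): V^p = -1.2500, V^q = -1.5000


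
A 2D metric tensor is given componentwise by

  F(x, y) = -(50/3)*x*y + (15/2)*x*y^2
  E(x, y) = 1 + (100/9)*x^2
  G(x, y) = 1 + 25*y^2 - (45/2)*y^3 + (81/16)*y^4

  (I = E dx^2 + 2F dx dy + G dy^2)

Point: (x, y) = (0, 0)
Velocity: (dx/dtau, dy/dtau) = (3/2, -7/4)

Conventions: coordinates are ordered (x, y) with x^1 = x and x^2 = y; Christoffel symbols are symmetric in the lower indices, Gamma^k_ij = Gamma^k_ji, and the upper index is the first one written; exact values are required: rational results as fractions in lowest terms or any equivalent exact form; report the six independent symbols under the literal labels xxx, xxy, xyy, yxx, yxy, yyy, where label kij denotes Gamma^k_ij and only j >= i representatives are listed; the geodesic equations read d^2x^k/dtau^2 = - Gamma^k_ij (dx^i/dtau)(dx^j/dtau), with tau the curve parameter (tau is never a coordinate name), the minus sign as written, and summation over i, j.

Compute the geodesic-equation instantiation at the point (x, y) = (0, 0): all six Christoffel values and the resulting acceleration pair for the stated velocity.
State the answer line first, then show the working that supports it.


Answer: Gamma_xxx = 0, Gamma_xxy = 0, Gamma_xyy = 0, Gamma_yxx = 0, Gamma_yxy = 0, Gamma_yyy = 0; accelerations (d^2x/dtau^2, d^2y/dtau^2) = (0, 0)

E = 1, F = 0, G = 1 at the point
E_x = 0, E_y = 0, F_x = 0, F_y = 0, G_x = 0, G_y = 0
EG - F^2 = 1;  g^inv = (1) * [[1, 0], [0, 1]]
first-kind symbols [ij,l] = (1/2)(d_i g_jl + d_j g_il - d_l g_ij): [xx,x] = E_x/2 = 0, [xx,y] = F_x - E_y/2 = 0, [xy,x] = E_y/2 = 0, [xy,y] = G_x/2 = 0, [yy,x] = F_y - G_x/2 = 0, [yy,y] = G_y/2 = 0
Gamma^x_ij = (G*[ij,x] - F*[ij,y])/(EG - F^2), Gamma^y_ij = (E*[ij,y] - F*[ij,x])/(EG - F^2)
Gamma_xxx = 0, Gamma_xxy = 0, Gamma_xyy = 0, Gamma_yxx = 0, Gamma_yxy = 0, Gamma_yyy = 0
d^2x/dtau^2 = -(Gamma_xxx*(3/2)^2 + 2*Gamma_xxy*(3/2)*(-7/4) + Gamma_xyy*(-7/4)^2) = 0
d^2y/dtau^2 = -(Gamma_yxx*(3/2)^2 + 2*Gamma_yxy*(3/2)*(-7/4) + Gamma_yyy*(-7/4)^2) = 0


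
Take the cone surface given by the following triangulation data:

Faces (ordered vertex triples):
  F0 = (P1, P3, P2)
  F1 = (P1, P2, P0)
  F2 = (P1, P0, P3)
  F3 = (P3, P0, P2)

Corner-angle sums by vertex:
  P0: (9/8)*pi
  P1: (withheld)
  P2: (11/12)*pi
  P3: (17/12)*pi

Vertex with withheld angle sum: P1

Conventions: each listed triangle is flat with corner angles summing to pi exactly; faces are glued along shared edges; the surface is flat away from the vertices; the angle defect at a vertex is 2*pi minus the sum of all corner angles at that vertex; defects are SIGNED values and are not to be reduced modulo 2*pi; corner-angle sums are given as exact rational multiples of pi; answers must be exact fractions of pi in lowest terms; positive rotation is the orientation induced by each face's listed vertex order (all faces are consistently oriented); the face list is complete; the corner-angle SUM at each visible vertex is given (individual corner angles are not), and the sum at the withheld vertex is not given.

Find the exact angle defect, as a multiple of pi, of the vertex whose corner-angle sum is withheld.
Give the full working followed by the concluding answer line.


V = 4, E = 6, F = 4; chi = V - E + F = 2
Gauss-Bonnet: total defect = 2*pi*chi = 4*pi; visible defects sum to (61/24)*pi

Answer: defect(P1) = (35/24)*pi


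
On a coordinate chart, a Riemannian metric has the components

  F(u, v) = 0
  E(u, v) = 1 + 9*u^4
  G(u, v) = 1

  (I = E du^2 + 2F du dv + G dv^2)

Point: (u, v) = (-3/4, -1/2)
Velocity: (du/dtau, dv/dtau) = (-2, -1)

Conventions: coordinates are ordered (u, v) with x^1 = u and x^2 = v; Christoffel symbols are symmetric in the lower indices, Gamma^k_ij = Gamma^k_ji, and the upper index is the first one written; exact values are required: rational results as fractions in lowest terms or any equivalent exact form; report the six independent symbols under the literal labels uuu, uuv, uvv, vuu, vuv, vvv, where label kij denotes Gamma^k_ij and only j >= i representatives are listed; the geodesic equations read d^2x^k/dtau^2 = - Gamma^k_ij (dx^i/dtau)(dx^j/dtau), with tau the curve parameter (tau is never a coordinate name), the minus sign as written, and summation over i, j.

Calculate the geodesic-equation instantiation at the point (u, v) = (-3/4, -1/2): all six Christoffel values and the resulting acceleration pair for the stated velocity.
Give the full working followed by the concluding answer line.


E = 985/256, F = 0, G = 1 at the point
E_u = -243/16, E_v = 0, F_u = 0, F_v = 0, G_u = 0, G_v = 0
EG - F^2 = 985/256;  g^inv = (256/985) * [[1, 0], [0, 985/256]]
first-kind symbols [ij,l] = (1/2)(d_i g_jl + d_j g_il - d_l g_ij): [uu,u] = E_u/2 = -243/32, [uu,v] = F_u - E_v/2 = 0, [uv,u] = E_v/2 = 0, [uv,v] = G_u/2 = 0, [vv,u] = F_v - G_u/2 = 0, [vv,v] = G_v/2 = 0
Gamma^u_ij = (G*[ij,u] - F*[ij,v])/(EG - F^2), Gamma^v_ij = (E*[ij,v] - F*[ij,u])/(EG - F^2)
Gamma_uuu = -1944/985, Gamma_uuv = 0, Gamma_uvv = 0, Gamma_vuu = 0, Gamma_vuv = 0, Gamma_vvv = 0
d^2u/dtau^2 = -(Gamma_uuu*(-2)^2 + 2*Gamma_uuv*(-2)*(-1) + Gamma_uvv*(-1)^2) = 7776/985
d^2v/dtau^2 = -(Gamma_vuu*(-2)^2 + 2*Gamma_vuv*(-2)*(-1) + Gamma_vvv*(-1)^2) = 0

Answer: Gamma_uuu = -1944/985, Gamma_uuv = 0, Gamma_uvv = 0, Gamma_vuu = 0, Gamma_vuv = 0, Gamma_vvv = 0; accelerations (d^2u/dtau^2, d^2v/dtau^2) = (7776/985, 0)


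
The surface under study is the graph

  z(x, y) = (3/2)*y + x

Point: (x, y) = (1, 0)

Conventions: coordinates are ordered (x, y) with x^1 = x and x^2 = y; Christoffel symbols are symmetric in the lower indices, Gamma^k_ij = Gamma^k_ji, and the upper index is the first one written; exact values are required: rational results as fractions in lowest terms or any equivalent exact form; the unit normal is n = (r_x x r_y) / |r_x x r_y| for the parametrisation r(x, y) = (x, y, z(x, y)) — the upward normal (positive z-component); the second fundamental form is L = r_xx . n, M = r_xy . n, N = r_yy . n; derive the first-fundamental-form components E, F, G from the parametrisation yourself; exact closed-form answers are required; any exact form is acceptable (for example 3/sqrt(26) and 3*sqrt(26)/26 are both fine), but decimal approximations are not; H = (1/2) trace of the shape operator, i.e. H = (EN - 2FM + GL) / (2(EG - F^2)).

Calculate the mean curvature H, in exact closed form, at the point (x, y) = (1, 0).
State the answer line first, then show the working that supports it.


Answer: H = 0

z_x = 1, z_y = 3/2, z_xx = 0, z_xy = 0, z_yy = 0
E = 2, F = 3/2, G = 13/4; answer radicand W^2 = 17/4
unnormalised second-form numerators: l = 0, m = 0, n = 0; L = l/sqrt(17/4), and similarly M = m/sqrt(W^2), N = n/sqrt(W^2)
H = (E*n - 2*F*m + G*l) / (2*(EG - F^2)*sqrt(W^2)); E*n - 2*F*m + G*l = 0, EG - F^2 = 17/4, so H = (0)/sqrt(17/4)


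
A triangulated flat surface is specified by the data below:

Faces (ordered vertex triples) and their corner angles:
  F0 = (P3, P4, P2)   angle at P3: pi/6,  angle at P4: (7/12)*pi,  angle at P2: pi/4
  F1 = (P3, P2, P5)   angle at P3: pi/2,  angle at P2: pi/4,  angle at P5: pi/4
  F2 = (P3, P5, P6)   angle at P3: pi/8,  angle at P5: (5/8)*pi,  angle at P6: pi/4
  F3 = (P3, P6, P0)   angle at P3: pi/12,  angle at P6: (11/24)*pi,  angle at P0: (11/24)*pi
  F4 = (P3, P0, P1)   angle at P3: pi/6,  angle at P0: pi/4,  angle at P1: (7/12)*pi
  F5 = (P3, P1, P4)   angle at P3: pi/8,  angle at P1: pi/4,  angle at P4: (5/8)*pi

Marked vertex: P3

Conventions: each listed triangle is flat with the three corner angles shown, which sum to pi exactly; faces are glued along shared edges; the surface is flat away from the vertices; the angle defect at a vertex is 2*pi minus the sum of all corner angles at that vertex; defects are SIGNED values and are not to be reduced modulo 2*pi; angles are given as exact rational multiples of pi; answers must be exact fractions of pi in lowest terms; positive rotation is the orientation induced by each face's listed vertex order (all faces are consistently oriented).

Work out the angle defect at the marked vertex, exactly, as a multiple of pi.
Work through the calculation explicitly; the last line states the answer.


Sum of corner angles at P3: (7/6)*pi
defect = 2*pi - (7/6)*pi

Answer: defect(P3) = (5/6)*pi


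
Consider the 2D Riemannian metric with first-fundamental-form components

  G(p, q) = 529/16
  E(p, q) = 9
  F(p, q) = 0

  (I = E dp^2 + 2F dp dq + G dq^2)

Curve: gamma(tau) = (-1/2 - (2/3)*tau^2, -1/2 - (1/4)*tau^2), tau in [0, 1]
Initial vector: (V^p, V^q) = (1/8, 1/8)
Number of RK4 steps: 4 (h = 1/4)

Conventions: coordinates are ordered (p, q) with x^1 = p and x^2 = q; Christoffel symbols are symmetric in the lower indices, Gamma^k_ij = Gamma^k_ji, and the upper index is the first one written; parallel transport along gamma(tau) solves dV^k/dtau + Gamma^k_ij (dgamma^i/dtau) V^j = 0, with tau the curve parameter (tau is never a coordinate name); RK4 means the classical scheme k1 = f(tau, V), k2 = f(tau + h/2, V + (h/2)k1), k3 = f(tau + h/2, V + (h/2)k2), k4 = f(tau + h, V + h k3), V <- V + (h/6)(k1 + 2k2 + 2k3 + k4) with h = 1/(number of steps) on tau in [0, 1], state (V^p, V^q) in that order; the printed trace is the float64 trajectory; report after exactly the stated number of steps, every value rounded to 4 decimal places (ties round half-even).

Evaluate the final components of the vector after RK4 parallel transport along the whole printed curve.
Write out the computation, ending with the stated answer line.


gamma'(tau) = (-(4/3)*tau, -(1/2)*tau); f(tau, V)^k = -Gamma^k_ij(gamma(tau)) gamma'^i(tau) V^j; h = 1/4; intermediate values shown to 6 dp
curve data and Christoffel symbols at the stage parameters:
  tau = 0.000000: gamma = (-0.500000, -0.500000), gamma' = (0.000000, 0.000000); Gamma_ppp = 0.000000, Gamma_ppq = 0.000000, Gamma_pqq = 0.000000, Gamma_qpp = 0.000000, Gamma_qpq = 0.000000, Gamma_qqq = 0.000000
  tau = 0.125000: gamma = (-0.510417, -0.503906), gamma' = (-0.166667, -0.062500); Gamma_ppp = 0.000000, Gamma_ppq = 0.000000, Gamma_pqq = 0.000000, Gamma_qpp = 0.000000, Gamma_qpq = 0.000000, Gamma_qqq = 0.000000
  tau = 0.250000: gamma = (-0.541667, -0.515625), gamma' = (-0.333333, -0.125000); Gamma_ppp = 0.000000, Gamma_ppq = 0.000000, Gamma_pqq = 0.000000, Gamma_qpp = 0.000000, Gamma_qpq = 0.000000, Gamma_qqq = 0.000000
  tau = 0.375000: gamma = (-0.593750, -0.535156), gamma' = (-0.500000, -0.187500); Gamma_ppp = 0.000000, Gamma_ppq = 0.000000, Gamma_pqq = 0.000000, Gamma_qpp = 0.000000, Gamma_qpq = 0.000000, Gamma_qqq = 0.000000
  tau = 0.500000: gamma = (-0.666667, -0.562500), gamma' = (-0.666667, -0.250000); Gamma_ppp = 0.000000, Gamma_ppq = 0.000000, Gamma_pqq = 0.000000, Gamma_qpp = 0.000000, Gamma_qpq = 0.000000, Gamma_qqq = 0.000000
  tau = 0.625000: gamma = (-0.760417, -0.597656), gamma' = (-0.833333, -0.312500); Gamma_ppp = 0.000000, Gamma_ppq = 0.000000, Gamma_pqq = 0.000000, Gamma_qpp = 0.000000, Gamma_qpq = 0.000000, Gamma_qqq = 0.000000
  tau = 0.750000: gamma = (-0.875000, -0.640625), gamma' = (-1.000000, -0.375000); Gamma_ppp = 0.000000, Gamma_ppq = 0.000000, Gamma_pqq = 0.000000, Gamma_qpp = 0.000000, Gamma_qpq = 0.000000, Gamma_qqq = 0.000000
  tau = 0.875000: gamma = (-1.010417, -0.691406), gamma' = (-1.166667, -0.437500); Gamma_ppp = 0.000000, Gamma_ppq = 0.000000, Gamma_pqq = 0.000000, Gamma_qpp = 0.000000, Gamma_qpq = 0.000000, Gamma_qqq = 0.000000
  tau = 1.000000: gamma = (-1.166667, -0.750000), gamma' = (-1.333333, -0.500000); Gamma_ppp = 0.000000, Gamma_ppq = 0.000000, Gamma_pqq = 0.000000, Gamma_qpp = 0.000000, Gamma_qpq = 0.000000, Gamma_qqq = 0.000000
step 0: V^p = 0.1250, V^q = 0.1250
step 1: k1 = (0.000000, 0.000000), k2 = (0.000000, 0.000000), k3 = (0.000000, 0.000000), k4 = (0.000000, 0.000000); V <- V + (h/6)(k1 + 2k2 + 2k3 + k4): V^p = 0.1250, V^q = 0.1250
step 2: k1 = (0.000000, 0.000000), k2 = (0.000000, 0.000000), k3 = (0.000000, 0.000000), k4 = (0.000000, 0.000000); V <- V + (h/6)(k1 + 2k2 + 2k3 + k4): V^p = 0.1250, V^q = 0.1250
step 3: k1 = (0.000000, 0.000000), k2 = (0.000000, 0.000000), k3 = (0.000000, 0.000000), k4 = (0.000000, 0.000000); V <- V + (h/6)(k1 + 2k2 + 2k3 + k4): V^p = 0.1250, V^q = 0.1250
step 4: k1 = (0.000000, 0.000000), k2 = (0.000000, 0.000000), k3 = (0.000000, 0.000000), k4 = (0.000000, 0.000000); V <- V + (h/6)(k1 + 2k2 + 2k3 + k4): V^p = 0.1250, V^q = 0.1250

Answer: V^p = 0.1250, V^q = 0.1250


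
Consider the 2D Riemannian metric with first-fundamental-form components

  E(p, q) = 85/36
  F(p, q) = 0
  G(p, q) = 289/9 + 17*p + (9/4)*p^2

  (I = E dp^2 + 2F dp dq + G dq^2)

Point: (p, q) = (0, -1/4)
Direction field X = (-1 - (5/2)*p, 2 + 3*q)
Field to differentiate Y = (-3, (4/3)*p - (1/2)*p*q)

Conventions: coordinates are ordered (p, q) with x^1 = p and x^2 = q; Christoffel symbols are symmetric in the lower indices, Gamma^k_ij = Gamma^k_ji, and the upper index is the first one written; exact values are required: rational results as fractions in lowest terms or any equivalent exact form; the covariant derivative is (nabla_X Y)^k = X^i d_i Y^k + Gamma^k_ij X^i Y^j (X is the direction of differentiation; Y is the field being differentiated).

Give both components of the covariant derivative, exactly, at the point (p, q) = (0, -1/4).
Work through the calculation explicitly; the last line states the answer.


E = 85/36, F = 0, G = 289/9 at the point
E_p = 0, E_q = 0, F_p = 0, F_q = 0, G_p = 17, G_q = 0
EG - F^2 = 24565/324;  g^inv = (324/24565) * [[289/9, 0], [0, 85/36]]
first-kind symbols [ij,l] = (1/2)(d_i g_jl + d_j g_il - d_l g_ij): [pp,p] = E_p/2 = 0, [pp,q] = F_p - E_q/2 = 0, [pq,p] = E_q/2 = 0, [pq,q] = G_p/2 = 17/2, [qq,p] = F_q - G_p/2 = -17/2, [qq,q] = G_q/2 = 0
Gamma^p_ij = (G*[ij,p] - F*[ij,q])/(EG - F^2), Gamma^q_ij = (E*[ij,q] - F*[ij,p])/(EG - F^2)
Gamma_ppp = 0, Gamma_ppq = 0, Gamma_pqq = -18/5, Gamma_qpp = 0, Gamma_qpq = 9/34, Gamma_qqq = 0
X = (-1, 5/4), Y = (-3, 0) at the point

Answer: (nabla_X Y)^p = 0, (nabla_X Y)^q = -125/51


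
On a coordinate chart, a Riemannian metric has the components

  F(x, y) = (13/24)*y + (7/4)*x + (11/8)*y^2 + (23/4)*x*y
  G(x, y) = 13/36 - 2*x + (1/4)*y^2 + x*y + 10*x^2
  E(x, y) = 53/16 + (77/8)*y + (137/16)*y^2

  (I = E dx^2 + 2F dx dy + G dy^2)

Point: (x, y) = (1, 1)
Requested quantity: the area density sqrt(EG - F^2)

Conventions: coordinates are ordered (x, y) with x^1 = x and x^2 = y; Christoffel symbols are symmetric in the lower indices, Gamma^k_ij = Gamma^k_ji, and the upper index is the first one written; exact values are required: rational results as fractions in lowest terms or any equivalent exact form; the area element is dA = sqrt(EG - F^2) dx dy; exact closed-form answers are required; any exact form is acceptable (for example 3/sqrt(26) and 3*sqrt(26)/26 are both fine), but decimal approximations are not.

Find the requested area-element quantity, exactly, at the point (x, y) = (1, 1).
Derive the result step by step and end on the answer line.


E = 43/2, F = 113/12, G = 173/18; EG - F^2 = 16987/144

Answer: sqrt(EG - F^2) = sqrt(16987)/12


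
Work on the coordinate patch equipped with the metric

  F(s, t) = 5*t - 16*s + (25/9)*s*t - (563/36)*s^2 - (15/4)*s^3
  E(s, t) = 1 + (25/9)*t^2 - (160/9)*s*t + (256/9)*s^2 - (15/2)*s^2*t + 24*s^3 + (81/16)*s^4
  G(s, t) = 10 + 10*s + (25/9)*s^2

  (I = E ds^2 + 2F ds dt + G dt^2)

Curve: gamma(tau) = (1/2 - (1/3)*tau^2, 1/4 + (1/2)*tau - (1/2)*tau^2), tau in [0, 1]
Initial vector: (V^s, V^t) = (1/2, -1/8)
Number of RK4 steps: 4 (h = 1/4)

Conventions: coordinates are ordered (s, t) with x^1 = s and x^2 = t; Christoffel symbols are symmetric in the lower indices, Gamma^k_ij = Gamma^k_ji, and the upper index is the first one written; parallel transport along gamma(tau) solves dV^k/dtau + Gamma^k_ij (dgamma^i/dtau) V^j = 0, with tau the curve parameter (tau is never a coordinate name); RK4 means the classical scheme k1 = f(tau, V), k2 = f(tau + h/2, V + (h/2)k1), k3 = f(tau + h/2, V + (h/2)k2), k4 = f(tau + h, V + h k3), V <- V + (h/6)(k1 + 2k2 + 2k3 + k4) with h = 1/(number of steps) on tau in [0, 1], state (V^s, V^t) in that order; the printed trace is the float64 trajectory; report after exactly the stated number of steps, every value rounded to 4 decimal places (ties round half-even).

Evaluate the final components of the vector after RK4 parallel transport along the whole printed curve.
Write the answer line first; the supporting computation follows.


Answer: V^s = 0.6321, V^t = -0.4446

gamma'(tau) = (-(2/3)*tau, 1/2 - tau); f(tau, V)^k = -Gamma^k_ij(gamma(tau)) gamma'^i(tau) V^j; h = 1/4; intermediate values shown to 6 dp
curve data and Christoffel symbols at the stage parameters:
  tau = 0.000000: gamma = (0.500000, 0.250000), gamma' = (0.000000, 0.500000); Gamma_sss = 0.903558, Gamma_sst = -0.198584, Gamma_stt = 0.000000, Gamma_tss = -1.231516, Gamma_tst = 0.270663, Gamma_ttt = 0.000000
  tau = 0.125000: gamma = (0.494792, 0.304688), gamma' = (-0.083333, 0.375000); Gamma_sss = 0.888451, Gamma_sst = -0.195869, Gamma_stt = 0.000000, Gamma_tss = -1.267009, Gamma_tst = 0.279327, Gamma_ttt = 0.000000
  tau = 0.250000: gamma = (0.479167, 0.343750), gamma' = (-0.166667, 0.250000); Gamma_sss = 0.863562, Gamma_sst = -0.192170, Gamma_stt = 0.000000, Gamma_tss = -1.312533, Gamma_tst = 0.292080, Gamma_ttt = 0.000000
  tau = 0.375000: gamma = (0.453125, 0.367188), gamma' = (-0.250000, 0.125000); Gamma_sss = 0.825656, Gamma_sst = -0.186655, Gamma_stt = 0.000000, Gamma_tss = -1.367874, Gamma_tst = 0.309233, Gamma_ttt = 0.000000
  tau = 0.500000: gamma = (0.416667, 0.375000), gamma' = (-0.333333, 0.000000); Gamma_sss = 0.770361, Gamma_sst = -0.178118, Gamma_stt = 0.000000, Gamma_tss = -1.431728, Gamma_tst = 0.331035, Gamma_ttt = 0.000000
  tau = 0.625000: gamma = (0.369792, 0.367188), gamma' = (-0.416667, -0.125000); Gamma_sss = 0.692248, Gamma_sst = -0.164882, Gamma_stt = 0.000000, Gamma_tss = -1.500903, Gamma_tst = 0.357491, Gamma_ttt = 0.000000
  tau = 0.750000: gamma = (0.312500, 0.343750), gamma' = (-0.500000, -0.250000); Gamma_sss = 0.585411, Gamma_sst = -0.144769, Gamma_stt = 0.000000, Gamma_tss = -1.569221, Gamma_tst = 0.388061, Gamma_ttt = 0.000000
  tau = 0.875000: gamma = (0.244792, 0.304688), gamma' = (-0.583333, -0.375000); Gamma_sss = 0.445043, Gamma_sst = -0.115268, Gamma_stt = 0.000000, Gamma_tss = -1.626368, Gamma_tst = 0.421237, Gamma_ttt = 0.000000
  tau = 1.000000: gamma = (0.166667, 0.250000), gamma' = (-0.666667, -0.500000); Gamma_sss = 0.270404, Gamma_sst = -0.074083, Gamma_stt = 0.000000, Gamma_tss = -1.657541, Gamma_tst = 0.454121, Gamma_ttt = 0.000000
step 0: V^s = 0.5000, V^t = -0.1250
step 1: k1 = (0.049646, -0.067666), k2 = (0.076838, -0.109578), k3 = (0.077425, -0.110414), k4 = (0.104588, -0.158964); V <- V + (h/6)(k1 + 2k2 + 2k3 + k4): V^s = 0.5193, V^t = -0.1528
step 2: k1 = (0.104579, -0.158951), k2 = (0.130362, -0.215973), k3 = (0.131435, -0.217751), k4 = (0.154085, -0.286370); V <- V + (h/6)(k1 + 2k2 + 2k3 + k4): V^s = 0.5519, V^t = -0.2075
step 3: k1 = (0.154033, -0.286272), k2 = (0.169676, -0.367884), k3 = (0.170900, -0.370539), k4 = (0.174246, -0.467075); V <- V + (h/6)(k1 + 2k2 + 2k3 + k4): V^s = 0.5939, V^t = -0.3004
step 4: k1 = (0.174097, -0.466674), k2 = (0.157348, -0.575012), k3 = (0.157805, -0.576684), k4 = (0.112675, -0.690685); V <- V + (h/6)(k1 + 2k2 + 2k3 + k4): V^s = 0.6321, V^t = -0.4446


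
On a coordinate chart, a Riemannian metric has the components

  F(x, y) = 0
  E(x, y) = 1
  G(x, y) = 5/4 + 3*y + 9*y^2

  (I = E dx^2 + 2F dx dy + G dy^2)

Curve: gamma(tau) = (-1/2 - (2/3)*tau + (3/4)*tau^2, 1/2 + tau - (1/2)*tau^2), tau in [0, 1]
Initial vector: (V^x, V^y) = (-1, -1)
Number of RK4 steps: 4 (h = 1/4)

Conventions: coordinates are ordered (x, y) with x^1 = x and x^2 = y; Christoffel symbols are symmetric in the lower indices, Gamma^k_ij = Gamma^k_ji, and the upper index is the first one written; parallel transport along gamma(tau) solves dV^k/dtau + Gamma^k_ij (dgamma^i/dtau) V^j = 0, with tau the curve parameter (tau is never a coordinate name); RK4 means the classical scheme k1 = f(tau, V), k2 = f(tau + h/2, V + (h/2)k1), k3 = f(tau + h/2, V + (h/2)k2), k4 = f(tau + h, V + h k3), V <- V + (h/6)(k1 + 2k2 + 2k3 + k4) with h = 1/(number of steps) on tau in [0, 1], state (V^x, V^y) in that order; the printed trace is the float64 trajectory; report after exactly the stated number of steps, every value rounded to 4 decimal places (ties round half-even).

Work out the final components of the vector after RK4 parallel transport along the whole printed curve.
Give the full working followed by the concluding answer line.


gamma'(tau) = (-2/3 + (3/2)*tau, 1 - tau); f(tau, V)^k = -Gamma^k_ij(gamma(tau)) gamma'^i(tau) V^j; h = 1/4; intermediate values shown to 6 dp
curve data and Christoffel symbols at the stage parameters:
  tau = 0.000000: gamma = (-0.500000, 0.500000), gamma' = (-0.666667, 1.000000); Gamma_xxx = 0.000000, Gamma_xxy = 0.000000, Gamma_xyy = 0.000000, Gamma_yxx = 0.000000, Gamma_yxy = 0.000000, Gamma_yyy = 1.200000
  tau = 0.125000: gamma = (-0.571615, 0.617188), gamma' = (-0.479167, 0.875000); Gamma_xxx = 0.000000, Gamma_xxy = 0.000000, Gamma_xyy = 0.000000, Gamma_yxx = 0.000000, Gamma_yxy = 0.000000, Gamma_yyy = 1.080376
  tau = 0.250000: gamma = (-0.619792, 0.718750), gamma' = (-0.291667, 0.750000); Gamma_xxx = 0.000000, Gamma_xxy = 0.000000, Gamma_xyy = 0.000000, Gamma_yxx = 0.000000, Gamma_yxy = 0.000000, Gamma_yyy = 0.989211
  tau = 0.375000: gamma = (-0.644531, 0.804688), gamma' = (-0.104167, 0.625000); Gamma_xxx = 0.000000, Gamma_xxy = 0.000000, Gamma_xyy = 0.000000, Gamma_yxx = 0.000000, Gamma_yxy = 0.000000, Gamma_yyy = 0.921029
  tau = 0.500000: gamma = (-0.645833, 0.875000), gamma' = (0.083333, 0.500000); Gamma_xxx = 0.000000, Gamma_xxy = 0.000000, Gamma_xyy = 0.000000, Gamma_yxx = 0.000000, Gamma_yxy = 0.000000, Gamma_yyy = 0.870827
  tau = 0.625000: gamma = (-0.623698, 0.929688), gamma' = (0.270833, 0.375000); Gamma_xxx = 0.000000, Gamma_xxy = 0.000000, Gamma_xyy = 0.000000, Gamma_yxx = 0.000000, Gamma_yxy = 0.000000, Gamma_yyy = 0.834934
  tau = 0.750000: gamma = (-0.578125, 0.968750), gamma' = (0.458333, 0.250000); Gamma_xxx = 0.000000, Gamma_xxy = 0.000000, Gamma_xyy = 0.000000, Gamma_yxx = 0.000000, Gamma_yxy = 0.000000, Gamma_yyy = 0.810849
  tau = 0.875000: gamma = (-0.509115, 0.992188), gamma' = (0.645833, 0.125000); Gamma_xxx = 0.000000, Gamma_xxy = 0.000000, Gamma_xyy = 0.000000, Gamma_yxx = 0.000000, Gamma_yxy = 0.000000, Gamma_yyy = 0.796981
  tau = 1.000000: gamma = (-0.416667, 1.000000), gamma' = (0.833333, 0.000000); Gamma_xxx = 0.000000, Gamma_xxy = 0.000000, Gamma_xyy = 0.000000, Gamma_yxx = 0.000000, Gamma_yxy = 0.000000, Gamma_yyy = 0.792453
step 0: V^x = -1.0000, V^y = -1.0000
step 1: k1 = (0.000000, 1.200000), k2 = (0.000000, 0.803529), k3 = (0.000000, 0.850379), k4 = (0.000000, 0.584182); V <- V + (h/6)(k1 + 2k2 + 2k3 + k4): V^x = -1.0000, V^y = -0.7878
step 2: k1 = (0.000000, 0.584500), k2 = (0.000000, 0.411453), k3 = (0.000000, 0.423905), k4 = (0.000000, 0.296890); V <- V + (h/6)(k1 + 2k2 + 2k3 + k4): V^x = -1.0000, V^y = -0.6815
step 3: k1 = (0.000000, 0.296733), k2 = (0.000000, 0.201763), k3 = (0.000000, 0.205480), k4 = (0.000000, 0.127734); V <- V + (h/6)(k1 + 2k2 + 2k3 + k4): V^x = -1.0000, V^y = -0.6299
step 4: k1 = (0.000000, 0.127683), k2 = (0.000000, 0.061160), k3 = (0.000000, 0.061988), k4 = (0.000000, 0.000000); V <- V + (h/6)(k1 + 2k2 + 2k3 + k4): V^x = -1.0000, V^y = -0.6143

Answer: V^x = -1.0000, V^y = -0.6143


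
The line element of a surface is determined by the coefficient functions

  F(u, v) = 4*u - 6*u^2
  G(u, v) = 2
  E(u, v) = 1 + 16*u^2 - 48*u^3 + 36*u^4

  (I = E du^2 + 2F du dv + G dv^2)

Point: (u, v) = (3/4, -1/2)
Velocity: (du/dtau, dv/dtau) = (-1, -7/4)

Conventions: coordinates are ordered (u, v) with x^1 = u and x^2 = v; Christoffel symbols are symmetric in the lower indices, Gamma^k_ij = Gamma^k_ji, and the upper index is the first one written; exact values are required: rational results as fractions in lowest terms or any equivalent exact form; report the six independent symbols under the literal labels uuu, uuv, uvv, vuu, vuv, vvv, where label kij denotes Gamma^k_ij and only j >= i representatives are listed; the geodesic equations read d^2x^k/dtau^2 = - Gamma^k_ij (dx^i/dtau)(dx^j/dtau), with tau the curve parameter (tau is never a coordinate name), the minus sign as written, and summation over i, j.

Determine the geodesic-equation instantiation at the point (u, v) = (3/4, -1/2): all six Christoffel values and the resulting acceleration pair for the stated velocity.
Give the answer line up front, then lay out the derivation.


Answer: Gamma_uuu = 120/137, Gamma_uuv = 0, Gamma_uvv = 0, Gamma_vuu = -320/137, Gamma_vuv = 0, Gamma_vvv = 0; accelerations (d^2u/dtau^2, d^2v/dtau^2) = (-120/137, 320/137)

E = 73/64, F = -3/8, G = 2 at the point
E_u = 15/4, E_v = 0, F_u = -5, F_v = 0, G_u = 0, G_v = 0
EG - F^2 = 137/64;  g^inv = (64/137) * [[2, 3/8], [3/8, 73/64]]
first-kind symbols [ij,l] = (1/2)(d_i g_jl + d_j g_il - d_l g_ij): [uu,u] = E_u/2 = 15/8, [uu,v] = F_u - E_v/2 = -5, [uv,u] = E_v/2 = 0, [uv,v] = G_u/2 = 0, [vv,u] = F_v - G_u/2 = 0, [vv,v] = G_v/2 = 0
Gamma^u_ij = (G*[ij,u] - F*[ij,v])/(EG - F^2), Gamma^v_ij = (E*[ij,v] - F*[ij,u])/(EG - F^2)
Gamma_uuu = 120/137, Gamma_uuv = 0, Gamma_uvv = 0, Gamma_vuu = -320/137, Gamma_vuv = 0, Gamma_vvv = 0
d^2u/dtau^2 = -(Gamma_uuu*(-1)^2 + 2*Gamma_uuv*(-1)*(-7/4) + Gamma_uvv*(-7/4)^2) = -120/137
d^2v/dtau^2 = -(Gamma_vuu*(-1)^2 + 2*Gamma_vuv*(-1)*(-7/4) + Gamma_vvv*(-7/4)^2) = 320/137


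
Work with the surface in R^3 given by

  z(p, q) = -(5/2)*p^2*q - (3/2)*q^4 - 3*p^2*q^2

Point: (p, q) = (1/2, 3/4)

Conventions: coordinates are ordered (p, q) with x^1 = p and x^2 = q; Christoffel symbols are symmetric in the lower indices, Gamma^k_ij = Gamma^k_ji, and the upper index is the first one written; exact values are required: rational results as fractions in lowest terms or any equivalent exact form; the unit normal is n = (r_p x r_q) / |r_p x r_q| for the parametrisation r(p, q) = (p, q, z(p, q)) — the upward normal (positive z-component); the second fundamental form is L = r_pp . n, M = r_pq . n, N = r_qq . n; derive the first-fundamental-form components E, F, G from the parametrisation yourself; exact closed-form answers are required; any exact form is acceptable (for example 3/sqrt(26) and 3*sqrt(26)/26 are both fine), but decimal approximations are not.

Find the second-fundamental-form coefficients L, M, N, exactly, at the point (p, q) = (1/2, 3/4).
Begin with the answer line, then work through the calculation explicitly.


Answer: L = -228*sqrt(32789)/32789, M = -224*sqrt(32789)/32789, N = -372*sqrt(32789)/32789

z_p = -57/16, z_q = -137/32, z_pp = -57/8, z_pq = -7, z_qq = -93/8
E = 3505/256, F = 7809/512, G = 19793/1024; answer radicand W^2 = 32789/1024
unnormalised second-form numerators: l = -57/8, m = -7, n = -93/8; L = l/sqrt(32789/1024), and similarly M = m/sqrt(W^2), N = n/sqrt(W^2)


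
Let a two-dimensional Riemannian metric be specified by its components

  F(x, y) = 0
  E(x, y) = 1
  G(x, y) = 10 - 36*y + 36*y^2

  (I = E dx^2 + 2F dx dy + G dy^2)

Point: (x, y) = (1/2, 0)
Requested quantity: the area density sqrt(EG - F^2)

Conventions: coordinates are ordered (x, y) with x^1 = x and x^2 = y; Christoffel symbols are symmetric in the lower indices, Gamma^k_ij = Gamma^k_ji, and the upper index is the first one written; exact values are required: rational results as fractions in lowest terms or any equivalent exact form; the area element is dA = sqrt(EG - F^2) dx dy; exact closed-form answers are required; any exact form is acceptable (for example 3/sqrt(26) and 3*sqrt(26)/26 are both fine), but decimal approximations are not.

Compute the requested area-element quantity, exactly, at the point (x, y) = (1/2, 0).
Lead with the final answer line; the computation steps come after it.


Answer: sqrt(EG - F^2) = sqrt(10)

E = 1, F = 0, G = 10; EG - F^2 = 10


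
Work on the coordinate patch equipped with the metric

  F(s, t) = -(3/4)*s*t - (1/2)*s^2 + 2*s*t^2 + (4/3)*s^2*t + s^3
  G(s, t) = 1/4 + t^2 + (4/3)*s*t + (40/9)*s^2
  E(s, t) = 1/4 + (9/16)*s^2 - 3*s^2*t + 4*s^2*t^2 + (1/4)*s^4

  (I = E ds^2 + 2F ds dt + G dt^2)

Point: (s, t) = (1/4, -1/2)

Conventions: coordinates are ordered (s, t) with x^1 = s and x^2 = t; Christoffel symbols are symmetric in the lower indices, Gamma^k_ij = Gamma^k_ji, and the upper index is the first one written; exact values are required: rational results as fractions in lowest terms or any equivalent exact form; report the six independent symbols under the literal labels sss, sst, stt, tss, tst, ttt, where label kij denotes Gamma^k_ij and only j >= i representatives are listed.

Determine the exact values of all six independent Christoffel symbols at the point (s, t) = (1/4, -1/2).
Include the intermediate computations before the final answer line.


E = 453/1024, F = 31/192, G = 11/18 at the point
E_s = 99/64, E_t = -7/16, F_s = 23/48, F_t = -29/48, G_s = 14/9, G_t = -2/3
EG - F^2 = 9005/36864;  g^inv = (36864/9005) * [[11/18, -31/192], [-31/192, 453/1024]]
first-kind symbols [ij,l] = (1/2)(d_i g_jl + d_j g_il - d_l g_ij): [ss,s] = E_s/2 = 99/128, [ss,t] = F_s - E_t/2 = 67/96, [st,s] = E_t/2 = -7/32, [st,t] = G_s/2 = 7/9, [tt,s] = F_t - G_s/2 = -199/144, [tt,t] = G_t/2 = -1/3
Gamma^s_ij = (G*[ij,s] - F*[ij,t])/(EG - F^2), Gamma^t_ij = (E*[ij,t] - F*[ij,s])/(EG - F^2)

Answer: Gamma_sss = 2654/1801, Gamma_sst = -28672/27015, Gamma_stt = -262336/81045, Gamma_tss = 10845/14408, Gamma_tst = 13986/9005, Gamma_ttt = 8368/27015


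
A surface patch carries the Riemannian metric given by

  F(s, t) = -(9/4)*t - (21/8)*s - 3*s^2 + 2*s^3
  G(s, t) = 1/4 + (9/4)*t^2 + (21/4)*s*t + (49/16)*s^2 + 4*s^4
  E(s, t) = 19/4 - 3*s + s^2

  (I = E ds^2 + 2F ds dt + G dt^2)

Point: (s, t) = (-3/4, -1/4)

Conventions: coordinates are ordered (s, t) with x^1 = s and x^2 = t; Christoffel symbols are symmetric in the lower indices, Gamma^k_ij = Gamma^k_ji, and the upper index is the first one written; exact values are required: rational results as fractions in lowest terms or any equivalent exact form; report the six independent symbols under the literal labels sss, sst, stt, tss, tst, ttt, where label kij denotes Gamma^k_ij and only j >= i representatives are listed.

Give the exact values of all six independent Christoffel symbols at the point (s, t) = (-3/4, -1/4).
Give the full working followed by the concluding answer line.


E = 121/16, F = 0, G = 1117/256 at the point
E_s = -9/2, E_t = 0, F_s = 21/4, F_t = -9/4, G_s = -405/32, G_t = -81/16
EG - F^2 = 135157/4096;  g^inv = (4096/135157) * [[1117/256, 0], [0, 121/16]]
first-kind symbols [ij,l] = (1/2)(d_i g_jl + d_j g_il - d_l g_ij): [ss,s] = E_s/2 = -9/4, [ss,t] = F_s - E_t/2 = 21/4, [st,s] = E_t/2 = 0, [st,t] = G_s/2 = -405/64, [tt,s] = F_t - G_s/2 = 261/64, [tt,t] = G_t/2 = -81/32
Gamma^s_ij = (G*[ij,s] - F*[ij,t])/(EG - F^2), Gamma^t_ij = (E*[ij,t] - F*[ij,s])/(EG - F^2)

Answer: Gamma_sss = -36/121, Gamma_sst = 0, Gamma_stt = 261/484, Gamma_tss = 1344/1117, Gamma_tst = -1620/1117, Gamma_ttt = -648/1117


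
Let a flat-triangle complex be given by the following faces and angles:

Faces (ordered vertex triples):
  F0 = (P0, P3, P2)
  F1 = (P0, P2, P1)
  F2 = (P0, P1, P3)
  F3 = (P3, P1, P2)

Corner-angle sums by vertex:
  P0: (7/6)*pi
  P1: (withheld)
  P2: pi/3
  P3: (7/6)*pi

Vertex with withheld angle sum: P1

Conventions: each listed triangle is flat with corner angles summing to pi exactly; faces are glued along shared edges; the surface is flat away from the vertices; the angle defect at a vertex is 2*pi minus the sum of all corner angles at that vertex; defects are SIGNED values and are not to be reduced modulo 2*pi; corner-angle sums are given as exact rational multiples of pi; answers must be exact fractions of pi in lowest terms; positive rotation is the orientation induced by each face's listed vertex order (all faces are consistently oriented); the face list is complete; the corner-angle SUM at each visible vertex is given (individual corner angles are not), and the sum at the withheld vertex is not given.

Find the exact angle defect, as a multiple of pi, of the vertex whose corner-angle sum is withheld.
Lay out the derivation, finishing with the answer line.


V = 4, E = 6, F = 4; chi = V - E + F = 2
Gauss-Bonnet: total defect = 2*pi*chi = 4*pi; visible defects sum to (10/3)*pi

Answer: defect(P1) = (2/3)*pi


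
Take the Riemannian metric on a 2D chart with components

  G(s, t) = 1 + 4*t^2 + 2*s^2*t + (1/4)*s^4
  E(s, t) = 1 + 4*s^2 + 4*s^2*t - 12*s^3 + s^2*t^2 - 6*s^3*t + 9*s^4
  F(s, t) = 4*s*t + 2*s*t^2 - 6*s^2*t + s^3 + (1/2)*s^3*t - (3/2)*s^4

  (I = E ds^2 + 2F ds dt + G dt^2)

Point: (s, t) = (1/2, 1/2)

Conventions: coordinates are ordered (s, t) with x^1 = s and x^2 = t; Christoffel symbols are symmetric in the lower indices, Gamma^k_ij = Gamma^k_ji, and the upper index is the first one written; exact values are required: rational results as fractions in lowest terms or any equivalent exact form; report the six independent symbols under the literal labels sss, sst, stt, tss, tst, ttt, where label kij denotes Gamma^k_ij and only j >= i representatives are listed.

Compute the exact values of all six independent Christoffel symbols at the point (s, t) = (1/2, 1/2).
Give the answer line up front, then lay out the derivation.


Answer: Gamma_sss = -16/161, Gamma_sst = 16/161, Gamma_stt = 64/161, Gamma_tss = -36/161, Gamma_tst = 36/161, Gamma_ttt = 144/161

E = 5/4, F = 9/16, G = 145/64 at the point
E_s = -1/2, E_t = 1/2, F_s = -5/16, F_t = 25/16, G_s = 9/8, G_t = 9/2
EG - F^2 = 161/64;  g^inv = (64/161) * [[145/64, -9/16], [-9/16, 5/4]]
first-kind symbols [ij,l] = (1/2)(d_i g_jl + d_j g_il - d_l g_ij): [ss,s] = E_s/2 = -1/4, [ss,t] = F_s - E_t/2 = -9/16, [st,s] = E_t/2 = 1/4, [st,t] = G_s/2 = 9/16, [tt,s] = F_t - G_s/2 = 1, [tt,t] = G_t/2 = 9/4
Gamma^s_ij = (G*[ij,s] - F*[ij,t])/(EG - F^2), Gamma^t_ij = (E*[ij,t] - F*[ij,s])/(EG - F^2)


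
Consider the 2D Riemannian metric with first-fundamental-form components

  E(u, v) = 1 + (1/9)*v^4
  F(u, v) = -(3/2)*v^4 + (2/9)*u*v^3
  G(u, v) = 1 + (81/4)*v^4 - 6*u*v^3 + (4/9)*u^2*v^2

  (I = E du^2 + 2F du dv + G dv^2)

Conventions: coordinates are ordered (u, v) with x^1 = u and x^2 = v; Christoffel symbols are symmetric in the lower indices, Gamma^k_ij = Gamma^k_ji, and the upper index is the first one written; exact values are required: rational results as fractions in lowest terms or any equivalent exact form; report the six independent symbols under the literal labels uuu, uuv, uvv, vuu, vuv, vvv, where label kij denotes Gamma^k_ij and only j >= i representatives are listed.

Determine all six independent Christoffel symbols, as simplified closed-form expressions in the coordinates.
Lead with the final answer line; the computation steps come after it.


Answer: Gamma_uuu = 0, Gamma_uuv = 8*v^3/(16*u^2*v^2 - 216*u*v^3 + 733*v^4 + 36), Gamma_uvv = (8*u*v^2 - 108*v^3)/(16*u^2*v^2 - 216*u*v^3 + 733*v^4 + 36), Gamma_vuu = 0, Gamma_vuv = (16*u*v^2 - 108*v^3)/(16*u^2*v^2 - 216*u*v^3 + 733*v^4 + 36), Gamma_vvv = (16*u^2*v - 324*u*v^2 + 1458*v^3)/(16*u^2*v^2 - 216*u*v^3 + 733*v^4 + 36)

E = 1 + (1/9)*v^4; F = -(3/2)*v^4 + (2/9)*u*v^3; G = 1 + (81/4)*v^4 - 6*u*v^3 + (4/9)*u^2*v^2
Gamma^k_ij = (1/2) g^{kl} (d_i g_jl + d_j g_il - d_l g_ij), with g^inv = (1/(EG-F^2)) [[G, -F], [-F, E]]
first partials: E_u = 0, E_v = (4/9)*v^3, F_u = (2/9)*v^3, F_v = -6*v^3 + (2/3)*u*v^2, G_u = -6*v^3 + (8/9)*u*v^2, G_v = 81*v^3 - 18*u*v^2 + (8/9)*u^2*v
D = EG - F^2 = 1 + (733/36)*v^4 - 6*u*v^3 + (4/9)*u^2*v^2
expanded: Gamma^u_uu = (G E_u - 2F F_u + F E_v)/(2D), Gamma^u_uv = (G E_v - F G_u)/(2D), Gamma^u_vv = (2G F_v - G G_u - F G_v)/(2D), Gamma^v_uu = (2E F_u - E E_v - F E_u)/(2D), Gamma^v_uv = (E G_u - F E_v)/(2D), Gamma^v_vv = (E G_v - 2F F_v + F G_u)/(2D); substitute and cancel common factors
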